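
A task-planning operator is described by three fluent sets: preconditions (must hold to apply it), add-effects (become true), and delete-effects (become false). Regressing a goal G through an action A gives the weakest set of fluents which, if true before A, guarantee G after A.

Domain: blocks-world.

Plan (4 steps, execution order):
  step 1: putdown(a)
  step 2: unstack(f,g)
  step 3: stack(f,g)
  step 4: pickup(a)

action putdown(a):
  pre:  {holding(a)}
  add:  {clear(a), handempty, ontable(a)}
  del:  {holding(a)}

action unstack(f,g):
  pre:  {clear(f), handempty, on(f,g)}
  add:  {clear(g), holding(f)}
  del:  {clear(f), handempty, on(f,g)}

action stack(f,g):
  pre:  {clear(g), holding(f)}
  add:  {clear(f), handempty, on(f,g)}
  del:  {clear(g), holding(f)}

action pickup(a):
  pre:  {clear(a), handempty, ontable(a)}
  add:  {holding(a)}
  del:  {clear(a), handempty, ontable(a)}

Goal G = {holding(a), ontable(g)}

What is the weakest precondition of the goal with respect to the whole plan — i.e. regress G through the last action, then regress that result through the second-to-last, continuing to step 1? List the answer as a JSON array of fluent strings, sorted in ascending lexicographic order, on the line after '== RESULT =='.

Regress step by step:
  through step 4 (pickup(a)): drop {holding(a)}, keep {ontable(g)}, require {clear(a), handempty, ontable(a)}
    → {clear(a), handempty, ontable(a), ontable(g)}
  through step 3 (stack(f,g)): drop {handempty}, keep {clear(a), ontable(a), ontable(g)}, require {clear(g), holding(f)}
    → {clear(a), clear(g), holding(f), ontable(a), ontable(g)}
  through step 2 (unstack(f,g)): drop {clear(g), holding(f)}, keep {clear(a), ontable(a), ontable(g)}, require {clear(f), handempty, on(f,g)}
    → {clear(a), clear(f), handempty, on(f,g), ontable(a), ontable(g)}
  through step 1 (putdown(a)): drop {clear(a), handempty, ontable(a)}, keep {clear(f), on(f,g), ontable(g)}, require {holding(a)}
    → {clear(f), holding(a), on(f,g), ontable(g)}

== RESULT ==
["clear(f)", "holding(a)", "on(f,g)", "ontable(g)"]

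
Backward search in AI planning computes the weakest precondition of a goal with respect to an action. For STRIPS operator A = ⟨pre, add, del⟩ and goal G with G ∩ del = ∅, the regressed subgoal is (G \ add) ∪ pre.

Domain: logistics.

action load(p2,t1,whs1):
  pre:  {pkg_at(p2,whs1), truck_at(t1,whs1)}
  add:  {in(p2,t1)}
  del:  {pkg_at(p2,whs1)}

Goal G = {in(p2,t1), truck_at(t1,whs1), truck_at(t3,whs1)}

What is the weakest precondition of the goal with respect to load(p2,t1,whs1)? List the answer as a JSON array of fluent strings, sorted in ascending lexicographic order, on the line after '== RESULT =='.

Regress:
  G ∩ del = {}  (empty — regression defined)
  G \ add = {in(p2,t1), truck_at(t1,whs1), truck_at(t3,whs1)} \ {in(p2,t1)} = {truck_at(t1,whs1), truck_at(t3,whs1)}
  ∪ pre   = {truck_at(t1,whs1), truck_at(t3,whs1)} ∪ {pkg_at(p2,whs1), truck_at(t1,whs1)}
          = {pkg_at(p2,whs1), truck_at(t1,whs1), truck_at(t3,whs1)}

== RESULT ==
["pkg_at(p2,whs1)", "truck_at(t1,whs1)", "truck_at(t3,whs1)"]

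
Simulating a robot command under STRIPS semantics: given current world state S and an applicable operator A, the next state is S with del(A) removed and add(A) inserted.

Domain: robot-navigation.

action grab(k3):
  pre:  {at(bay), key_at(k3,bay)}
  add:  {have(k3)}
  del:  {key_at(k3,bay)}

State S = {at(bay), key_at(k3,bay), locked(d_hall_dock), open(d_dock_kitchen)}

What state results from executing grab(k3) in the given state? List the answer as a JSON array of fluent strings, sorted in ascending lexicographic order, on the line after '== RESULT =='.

Progress:
  pre ⊆ S: {at(bay), key_at(k3,bay)} ⊆ S  — applicable
  S \ del = {at(bay), locked(d_hall_dock), open(d_dock_kitchen)}
  ∪ add   = {at(bay), have(k3), locked(d_hall_dock), open(d_dock_kitchen)}

== RESULT ==
["at(bay)", "have(k3)", "locked(d_hall_dock)", "open(d_dock_kitchen)"]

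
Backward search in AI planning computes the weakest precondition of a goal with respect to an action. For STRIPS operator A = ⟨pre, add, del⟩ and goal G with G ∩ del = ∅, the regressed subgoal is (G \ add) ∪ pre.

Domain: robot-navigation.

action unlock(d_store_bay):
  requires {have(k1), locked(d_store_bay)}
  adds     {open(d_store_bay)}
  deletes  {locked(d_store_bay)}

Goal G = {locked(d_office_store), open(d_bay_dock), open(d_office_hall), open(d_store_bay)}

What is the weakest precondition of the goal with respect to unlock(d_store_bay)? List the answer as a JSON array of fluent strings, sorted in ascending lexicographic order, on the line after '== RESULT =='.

Compute (G \ add) ∪ pre:
  G ∩ del = {}  (empty — regression defined)
  G \ add = {locked(d_office_store), open(d_bay_dock), open(d_office_hall), open(d_store_bay)} \ {open(d_store_bay)} = {locked(d_office_store), open(d_bay_dock), open(d_office_hall)}
  ∪ pre   = {locked(d_office_store), open(d_bay_dock), open(d_office_hall)} ∪ {have(k1), locked(d_store_bay)}
          = {have(k1), locked(d_office_store), locked(d_store_bay), open(d_bay_dock), open(d_office_hall)}

== RESULT ==
["have(k1)", "locked(d_office_store)", "locked(d_store_bay)", "open(d_bay_dock)", "open(d_office_hall)"]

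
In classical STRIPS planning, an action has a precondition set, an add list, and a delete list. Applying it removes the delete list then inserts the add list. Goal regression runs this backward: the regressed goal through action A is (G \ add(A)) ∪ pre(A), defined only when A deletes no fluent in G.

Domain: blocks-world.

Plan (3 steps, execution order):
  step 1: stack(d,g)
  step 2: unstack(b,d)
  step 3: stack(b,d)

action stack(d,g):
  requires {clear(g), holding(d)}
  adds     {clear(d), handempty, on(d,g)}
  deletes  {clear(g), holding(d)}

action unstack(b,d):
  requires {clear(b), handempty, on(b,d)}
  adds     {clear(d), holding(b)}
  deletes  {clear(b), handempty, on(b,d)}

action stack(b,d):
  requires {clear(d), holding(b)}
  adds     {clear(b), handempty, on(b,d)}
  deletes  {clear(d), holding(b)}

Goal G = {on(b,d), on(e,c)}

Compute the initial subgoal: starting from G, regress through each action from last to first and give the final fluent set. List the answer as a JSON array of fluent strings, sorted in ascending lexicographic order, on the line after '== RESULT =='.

Regress step by step:
  through step 3 (stack(b,d)): drop {on(b,d)}, keep {on(e,c)}, require {clear(d), holding(b)}
    → {clear(d), holding(b), on(e,c)}
  through step 2 (unstack(b,d)): drop {clear(d), holding(b)}, keep {on(e,c)}, require {clear(b), handempty, on(b,d)}
    → {clear(b), handempty, on(b,d), on(e,c)}
  through step 1 (stack(d,g)): drop {handempty}, keep {clear(b), on(b,d), on(e,c)}, require {clear(g), holding(d)}
    → {clear(b), clear(g), holding(d), on(b,d), on(e,c)}

== RESULT ==
["clear(b)", "clear(g)", "holding(d)", "on(b,d)", "on(e,c)"]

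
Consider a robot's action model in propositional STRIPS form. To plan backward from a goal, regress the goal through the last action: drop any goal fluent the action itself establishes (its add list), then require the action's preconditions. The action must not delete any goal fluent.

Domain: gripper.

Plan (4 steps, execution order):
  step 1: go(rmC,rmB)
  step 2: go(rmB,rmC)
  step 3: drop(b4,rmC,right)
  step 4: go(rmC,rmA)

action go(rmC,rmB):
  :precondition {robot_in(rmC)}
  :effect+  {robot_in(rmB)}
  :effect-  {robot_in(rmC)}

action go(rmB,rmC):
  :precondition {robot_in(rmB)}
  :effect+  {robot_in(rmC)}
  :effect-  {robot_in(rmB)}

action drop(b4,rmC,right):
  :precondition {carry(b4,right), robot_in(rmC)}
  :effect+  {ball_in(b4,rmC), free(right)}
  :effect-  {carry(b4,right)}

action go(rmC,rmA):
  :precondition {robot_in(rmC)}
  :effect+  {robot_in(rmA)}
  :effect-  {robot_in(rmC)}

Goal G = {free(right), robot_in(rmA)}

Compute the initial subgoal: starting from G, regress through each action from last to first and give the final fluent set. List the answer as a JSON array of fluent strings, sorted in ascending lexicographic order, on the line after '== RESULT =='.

Regress step by step:
  through step 4 (go(rmC,rmA)): drop {robot_in(rmA)}, keep {free(right)}, require {robot_in(rmC)}
    → {free(right), robot_in(rmC)}
  through step 3 (drop(b4,rmC,right)): drop {free(right)}, keep {robot_in(rmC)}, require {carry(b4,right), robot_in(rmC)}
    → {carry(b4,right), robot_in(rmC)}
  through step 2 (go(rmB,rmC)): drop {robot_in(rmC)}, keep {carry(b4,right)}, require {robot_in(rmB)}
    → {carry(b4,right), robot_in(rmB)}
  through step 1 (go(rmC,rmB)): drop {robot_in(rmB)}, keep {carry(b4,right)}, require {robot_in(rmC)}
    → {carry(b4,right), robot_in(rmC)}

== RESULT ==
["carry(b4,right)", "robot_in(rmC)"]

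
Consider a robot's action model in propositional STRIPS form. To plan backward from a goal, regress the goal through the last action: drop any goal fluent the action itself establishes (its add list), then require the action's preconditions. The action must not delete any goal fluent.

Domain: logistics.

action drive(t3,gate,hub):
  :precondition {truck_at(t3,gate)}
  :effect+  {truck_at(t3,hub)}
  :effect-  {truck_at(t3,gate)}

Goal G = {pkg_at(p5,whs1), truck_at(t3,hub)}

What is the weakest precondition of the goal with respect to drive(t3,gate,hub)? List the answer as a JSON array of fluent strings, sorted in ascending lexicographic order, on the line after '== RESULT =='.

Regress:
  G ∩ del = {}  (empty — regression defined)
  G \ add = {pkg_at(p5,whs1), truck_at(t3,hub)} \ {truck_at(t3,hub)} = {pkg_at(p5,whs1)}
  ∪ pre   = {pkg_at(p5,whs1)} ∪ {truck_at(t3,gate)}
          = {pkg_at(p5,whs1), truck_at(t3,gate)}

== RESULT ==
["pkg_at(p5,whs1)", "truck_at(t3,gate)"]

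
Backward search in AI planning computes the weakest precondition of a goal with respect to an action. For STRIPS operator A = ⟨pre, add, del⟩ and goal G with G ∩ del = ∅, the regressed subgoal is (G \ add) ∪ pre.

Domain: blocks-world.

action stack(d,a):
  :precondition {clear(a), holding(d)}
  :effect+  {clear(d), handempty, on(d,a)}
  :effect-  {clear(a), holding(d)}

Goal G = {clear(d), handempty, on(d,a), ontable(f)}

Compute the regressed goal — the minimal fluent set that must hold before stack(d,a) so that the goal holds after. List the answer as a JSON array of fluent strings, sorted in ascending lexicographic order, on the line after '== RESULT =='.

Regress:
  G ∩ del = {}  (empty — regression defined)
  G \ add = {clear(d), handempty, on(d,a), ontable(f)} \ {clear(d), handempty, on(d,a)} = {ontable(f)}
  ∪ pre   = {ontable(f)} ∪ {clear(a), holding(d)}
          = {clear(a), holding(d), ontable(f)}

== RESULT ==
["clear(a)", "holding(d)", "ontable(f)"]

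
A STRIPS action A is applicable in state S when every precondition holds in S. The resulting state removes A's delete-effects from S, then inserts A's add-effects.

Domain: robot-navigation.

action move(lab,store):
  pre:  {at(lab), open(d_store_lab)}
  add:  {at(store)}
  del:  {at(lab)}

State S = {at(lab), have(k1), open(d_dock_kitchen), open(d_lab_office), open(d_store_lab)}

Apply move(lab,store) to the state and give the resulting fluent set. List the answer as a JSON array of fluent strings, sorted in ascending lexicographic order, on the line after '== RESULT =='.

Progress:
  pre ⊆ S: {at(lab), open(d_store_lab)} ⊆ S  — applicable
  S \ del = {have(k1), open(d_dock_kitchen), open(d_lab_office), open(d_store_lab)}
  ∪ add   = {at(store), have(k1), open(d_dock_kitchen), open(d_lab_office), open(d_store_lab)}

== RESULT ==
["at(store)", "have(k1)", "open(d_dock_kitchen)", "open(d_lab_office)", "open(d_store_lab)"]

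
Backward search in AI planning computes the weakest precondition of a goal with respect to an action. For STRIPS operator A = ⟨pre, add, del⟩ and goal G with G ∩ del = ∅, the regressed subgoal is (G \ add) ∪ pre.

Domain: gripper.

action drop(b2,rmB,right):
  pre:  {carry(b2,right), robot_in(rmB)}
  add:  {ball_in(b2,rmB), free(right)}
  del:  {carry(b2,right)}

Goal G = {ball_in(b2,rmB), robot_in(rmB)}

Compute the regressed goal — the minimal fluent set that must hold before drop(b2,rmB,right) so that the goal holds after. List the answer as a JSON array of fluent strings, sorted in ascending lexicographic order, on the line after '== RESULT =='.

Regress:
  G ∩ del = {}  (empty — regression defined)
  G \ add = {ball_in(b2,rmB), robot_in(rmB)} \ {ball_in(b2,rmB), free(right)} = {robot_in(rmB)}
  ∪ pre   = {robot_in(rmB)} ∪ {carry(b2,right), robot_in(rmB)}
          = {carry(b2,right), robot_in(rmB)}

== RESULT ==
["carry(b2,right)", "robot_in(rmB)"]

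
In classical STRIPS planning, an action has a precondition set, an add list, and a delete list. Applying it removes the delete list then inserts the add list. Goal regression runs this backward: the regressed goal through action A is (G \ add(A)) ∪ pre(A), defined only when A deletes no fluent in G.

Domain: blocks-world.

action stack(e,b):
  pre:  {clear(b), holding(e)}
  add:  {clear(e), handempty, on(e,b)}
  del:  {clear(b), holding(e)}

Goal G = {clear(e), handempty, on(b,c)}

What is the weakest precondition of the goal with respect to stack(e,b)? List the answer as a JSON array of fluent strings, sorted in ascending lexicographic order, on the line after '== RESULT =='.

Compute (G \ add) ∪ pre:
  G ∩ del = {}  (empty — regression defined)
  G \ add = {clear(e), handempty, on(b,c)} \ {clear(e), handempty, on(e,b)} = {on(b,c)}
  ∪ pre   = {on(b,c)} ∪ {clear(b), holding(e)}
          = {clear(b), holding(e), on(b,c)}

== RESULT ==
["clear(b)", "holding(e)", "on(b,c)"]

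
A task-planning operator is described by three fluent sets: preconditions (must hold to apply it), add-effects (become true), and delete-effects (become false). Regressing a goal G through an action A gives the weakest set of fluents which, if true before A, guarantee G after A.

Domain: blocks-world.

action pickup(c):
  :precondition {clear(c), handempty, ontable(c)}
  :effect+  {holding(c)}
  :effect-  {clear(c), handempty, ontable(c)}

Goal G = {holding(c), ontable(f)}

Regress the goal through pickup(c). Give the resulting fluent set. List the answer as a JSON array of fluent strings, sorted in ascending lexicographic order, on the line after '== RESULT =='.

Compute (G \ add) ∪ pre:
  G ∩ del = {}  (empty — regression defined)
  G \ add = {holding(c), ontable(f)} \ {holding(c)} = {ontable(f)}
  ∪ pre   = {ontable(f)} ∪ {clear(c), handempty, ontable(c)}
          = {clear(c), handempty, ontable(c), ontable(f)}

== RESULT ==
["clear(c)", "handempty", "ontable(c)", "ontable(f)"]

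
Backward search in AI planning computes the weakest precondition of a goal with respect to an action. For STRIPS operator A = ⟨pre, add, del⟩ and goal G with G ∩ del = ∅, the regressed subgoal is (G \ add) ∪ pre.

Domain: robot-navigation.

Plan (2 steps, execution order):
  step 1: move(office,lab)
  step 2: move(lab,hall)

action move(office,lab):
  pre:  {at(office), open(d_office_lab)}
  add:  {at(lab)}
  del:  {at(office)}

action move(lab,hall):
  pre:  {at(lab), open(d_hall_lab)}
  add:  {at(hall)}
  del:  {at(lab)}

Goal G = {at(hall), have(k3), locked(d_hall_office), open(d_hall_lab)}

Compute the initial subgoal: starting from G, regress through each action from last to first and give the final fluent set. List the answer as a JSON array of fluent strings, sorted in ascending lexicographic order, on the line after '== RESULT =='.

Regress step by step:
  through step 2 (move(lab,hall)): drop {at(hall)}, keep {have(k3), locked(d_hall_office), open(d_hall_lab)}, require {at(lab), open(d_hall_lab)}
    → {at(lab), have(k3), locked(d_hall_office), open(d_hall_lab)}
  through step 1 (move(office,lab)): drop {at(lab)}, keep {have(k3), locked(d_hall_office), open(d_hall_lab)}, require {at(office), open(d_office_lab)}
    → {at(office), have(k3), locked(d_hall_office), open(d_hall_lab), open(d_office_lab)}

== RESULT ==
["at(office)", "have(k3)", "locked(d_hall_office)", "open(d_hall_lab)", "open(d_office_lab)"]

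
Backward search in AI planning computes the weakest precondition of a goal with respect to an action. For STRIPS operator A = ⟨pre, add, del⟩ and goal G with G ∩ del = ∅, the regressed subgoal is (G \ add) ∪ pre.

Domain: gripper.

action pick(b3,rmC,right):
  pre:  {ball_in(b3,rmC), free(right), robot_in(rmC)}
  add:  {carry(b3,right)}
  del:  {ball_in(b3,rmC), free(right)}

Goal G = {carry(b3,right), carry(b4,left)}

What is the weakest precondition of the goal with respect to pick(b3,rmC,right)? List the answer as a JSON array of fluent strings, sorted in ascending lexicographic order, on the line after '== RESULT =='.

Compute (G \ add) ∪ pre:
  G ∩ del = {}  (empty — regression defined)
  G \ add = {carry(b3,right), carry(b4,left)} \ {carry(b3,right)} = {carry(b4,left)}
  ∪ pre   = {carry(b4,left)} ∪ {ball_in(b3,rmC), free(right), robot_in(rmC)}
          = {ball_in(b3,rmC), carry(b4,left), free(right), robot_in(rmC)}

== RESULT ==
["ball_in(b3,rmC)", "carry(b4,left)", "free(right)", "robot_in(rmC)"]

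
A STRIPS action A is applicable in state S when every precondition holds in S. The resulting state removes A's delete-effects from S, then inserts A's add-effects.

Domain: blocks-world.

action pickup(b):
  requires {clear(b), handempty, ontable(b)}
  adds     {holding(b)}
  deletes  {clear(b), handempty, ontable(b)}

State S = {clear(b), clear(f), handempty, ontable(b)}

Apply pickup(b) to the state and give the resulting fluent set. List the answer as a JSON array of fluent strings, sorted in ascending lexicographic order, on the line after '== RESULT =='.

Progress:
  pre ⊆ S: {clear(b), handempty, ontable(b)} ⊆ S  — applicable
  S \ del = {clear(f)}
  ∪ add   = {clear(f), holding(b)}

== RESULT ==
["clear(f)", "holding(b)"]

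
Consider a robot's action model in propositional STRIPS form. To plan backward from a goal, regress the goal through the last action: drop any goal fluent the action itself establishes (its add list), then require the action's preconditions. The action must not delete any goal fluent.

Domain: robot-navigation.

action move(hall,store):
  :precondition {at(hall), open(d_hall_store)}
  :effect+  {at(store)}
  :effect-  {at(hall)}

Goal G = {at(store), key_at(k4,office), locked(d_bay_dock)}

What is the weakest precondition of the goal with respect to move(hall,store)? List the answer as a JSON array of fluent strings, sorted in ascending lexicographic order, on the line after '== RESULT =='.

Regress:
  G ∩ del = {}  (empty — regression defined)
  G \ add = {at(store), key_at(k4,office), locked(d_bay_dock)} \ {at(store)} = {key_at(k4,office), locked(d_bay_dock)}
  ∪ pre   = {key_at(k4,office), locked(d_bay_dock)} ∪ {at(hall), open(d_hall_store)}
          = {at(hall), key_at(k4,office), locked(d_bay_dock), open(d_hall_store)}

== RESULT ==
["at(hall)", "key_at(k4,office)", "locked(d_bay_dock)", "open(d_hall_store)"]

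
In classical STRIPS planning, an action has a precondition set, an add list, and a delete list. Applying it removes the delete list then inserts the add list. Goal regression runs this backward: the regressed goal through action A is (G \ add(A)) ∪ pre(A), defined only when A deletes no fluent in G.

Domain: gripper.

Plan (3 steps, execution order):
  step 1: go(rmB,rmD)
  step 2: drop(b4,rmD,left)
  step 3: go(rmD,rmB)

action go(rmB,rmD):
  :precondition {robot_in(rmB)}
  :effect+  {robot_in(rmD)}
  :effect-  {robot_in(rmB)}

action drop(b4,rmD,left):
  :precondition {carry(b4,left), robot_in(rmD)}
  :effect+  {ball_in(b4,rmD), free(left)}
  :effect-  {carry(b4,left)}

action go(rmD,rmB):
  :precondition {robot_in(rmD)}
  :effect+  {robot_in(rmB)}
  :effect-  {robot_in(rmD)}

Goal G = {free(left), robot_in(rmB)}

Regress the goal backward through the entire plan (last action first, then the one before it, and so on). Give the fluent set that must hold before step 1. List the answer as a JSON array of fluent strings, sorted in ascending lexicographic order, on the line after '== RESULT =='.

Regress step by step:
  through step 3 (go(rmD,rmB)): drop {robot_in(rmB)}, keep {free(left)}, require {robot_in(rmD)}
    → {free(left), robot_in(rmD)}
  through step 2 (drop(b4,rmD,left)): drop {free(left)}, keep {robot_in(rmD)}, require {carry(b4,left), robot_in(rmD)}
    → {carry(b4,left), robot_in(rmD)}
  through step 1 (go(rmB,rmD)): drop {robot_in(rmD)}, keep {carry(b4,left)}, require {robot_in(rmB)}
    → {carry(b4,left), robot_in(rmB)}

== RESULT ==
["carry(b4,left)", "robot_in(rmB)"]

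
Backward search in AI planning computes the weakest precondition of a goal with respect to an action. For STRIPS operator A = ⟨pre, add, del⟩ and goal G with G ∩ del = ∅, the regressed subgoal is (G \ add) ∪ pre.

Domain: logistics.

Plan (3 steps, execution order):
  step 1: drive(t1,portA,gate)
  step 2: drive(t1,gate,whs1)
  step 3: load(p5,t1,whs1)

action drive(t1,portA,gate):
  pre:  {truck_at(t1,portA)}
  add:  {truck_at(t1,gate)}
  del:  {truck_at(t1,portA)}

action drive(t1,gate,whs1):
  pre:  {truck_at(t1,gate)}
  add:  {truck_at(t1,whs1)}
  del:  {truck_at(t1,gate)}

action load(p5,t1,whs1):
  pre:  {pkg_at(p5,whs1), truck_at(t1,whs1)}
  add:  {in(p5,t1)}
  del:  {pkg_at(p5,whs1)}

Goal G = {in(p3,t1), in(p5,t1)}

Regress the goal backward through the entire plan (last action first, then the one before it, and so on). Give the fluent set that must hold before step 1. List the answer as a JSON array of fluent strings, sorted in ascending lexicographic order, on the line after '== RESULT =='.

Work backward from the goal:
  through step 3 (load(p5,t1,whs1)): drop {in(p5,t1)}, keep {in(p3,t1)}, require {pkg_at(p5,whs1), truck_at(t1,whs1)}
    → {in(p3,t1), pkg_at(p5,whs1), truck_at(t1,whs1)}
  through step 2 (drive(t1,gate,whs1)): drop {truck_at(t1,whs1)}, keep {in(p3,t1), pkg_at(p5,whs1)}, require {truck_at(t1,gate)}
    → {in(p3,t1), pkg_at(p5,whs1), truck_at(t1,gate)}
  through step 1 (drive(t1,portA,gate)): drop {truck_at(t1,gate)}, keep {in(p3,t1), pkg_at(p5,whs1)}, require {truck_at(t1,portA)}
    → {in(p3,t1), pkg_at(p5,whs1), truck_at(t1,portA)}

== RESULT ==
["in(p3,t1)", "pkg_at(p5,whs1)", "truck_at(t1,portA)"]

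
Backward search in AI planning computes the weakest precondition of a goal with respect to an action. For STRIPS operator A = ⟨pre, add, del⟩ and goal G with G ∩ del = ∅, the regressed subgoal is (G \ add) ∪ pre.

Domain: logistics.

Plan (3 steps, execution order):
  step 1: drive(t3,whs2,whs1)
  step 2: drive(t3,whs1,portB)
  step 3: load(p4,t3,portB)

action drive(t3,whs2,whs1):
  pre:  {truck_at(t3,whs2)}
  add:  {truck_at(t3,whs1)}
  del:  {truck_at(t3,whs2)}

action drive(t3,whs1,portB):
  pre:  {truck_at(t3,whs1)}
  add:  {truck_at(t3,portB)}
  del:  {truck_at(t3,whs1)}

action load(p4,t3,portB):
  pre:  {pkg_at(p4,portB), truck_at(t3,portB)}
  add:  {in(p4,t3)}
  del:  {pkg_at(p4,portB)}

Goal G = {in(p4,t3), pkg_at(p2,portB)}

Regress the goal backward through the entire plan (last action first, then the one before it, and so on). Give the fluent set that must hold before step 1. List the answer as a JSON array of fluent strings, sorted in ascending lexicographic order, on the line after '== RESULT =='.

Regress step by step:
  through step 3 (load(p4,t3,portB)): drop {in(p4,t3)}, keep {pkg_at(p2,portB)}, require {pkg_at(p4,portB), truck_at(t3,portB)}
    → {pkg_at(p2,portB), pkg_at(p4,portB), truck_at(t3,portB)}
  through step 2 (drive(t3,whs1,portB)): drop {truck_at(t3,portB)}, keep {pkg_at(p2,portB), pkg_at(p4,portB)}, require {truck_at(t3,whs1)}
    → {pkg_at(p2,portB), pkg_at(p4,portB), truck_at(t3,whs1)}
  through step 1 (drive(t3,whs2,whs1)): drop {truck_at(t3,whs1)}, keep {pkg_at(p2,portB), pkg_at(p4,portB)}, require {truck_at(t3,whs2)}
    → {pkg_at(p2,portB), pkg_at(p4,portB), truck_at(t3,whs2)}

== RESULT ==
["pkg_at(p2,portB)", "pkg_at(p4,portB)", "truck_at(t3,whs2)"]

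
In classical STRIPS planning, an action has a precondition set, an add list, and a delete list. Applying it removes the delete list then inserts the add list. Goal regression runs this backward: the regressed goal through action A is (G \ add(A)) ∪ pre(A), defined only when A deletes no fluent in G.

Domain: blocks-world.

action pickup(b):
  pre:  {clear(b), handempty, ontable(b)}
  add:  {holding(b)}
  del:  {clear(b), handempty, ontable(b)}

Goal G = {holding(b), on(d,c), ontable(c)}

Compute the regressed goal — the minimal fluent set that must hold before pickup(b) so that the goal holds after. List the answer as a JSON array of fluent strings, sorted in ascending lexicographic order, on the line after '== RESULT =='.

Regress:
  G ∩ del = {}  (empty — regression defined)
  G \ add = {holding(b), on(d,c), ontable(c)} \ {holding(b)} = {on(d,c), ontable(c)}
  ∪ pre   = {on(d,c), ontable(c)} ∪ {clear(b), handempty, ontable(b)}
          = {clear(b), handempty, on(d,c), ontable(b), ontable(c)}

== RESULT ==
["clear(b)", "handempty", "on(d,c)", "ontable(b)", "ontable(c)"]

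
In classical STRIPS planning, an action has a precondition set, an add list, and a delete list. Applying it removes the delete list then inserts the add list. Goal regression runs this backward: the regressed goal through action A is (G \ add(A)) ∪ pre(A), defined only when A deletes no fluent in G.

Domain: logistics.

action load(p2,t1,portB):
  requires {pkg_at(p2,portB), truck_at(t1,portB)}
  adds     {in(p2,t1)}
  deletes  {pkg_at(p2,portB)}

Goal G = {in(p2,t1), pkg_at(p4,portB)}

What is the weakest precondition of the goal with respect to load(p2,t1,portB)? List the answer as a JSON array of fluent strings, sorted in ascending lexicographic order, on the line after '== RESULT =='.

Regress:
  G ∩ del = {}  (empty — regression defined)
  G \ add = {in(p2,t1), pkg_at(p4,portB)} \ {in(p2,t1)} = {pkg_at(p4,portB)}
  ∪ pre   = {pkg_at(p4,portB)} ∪ {pkg_at(p2,portB), truck_at(t1,portB)}
          = {pkg_at(p2,portB), pkg_at(p4,portB), truck_at(t1,portB)}

== RESULT ==
["pkg_at(p2,portB)", "pkg_at(p4,portB)", "truck_at(t1,portB)"]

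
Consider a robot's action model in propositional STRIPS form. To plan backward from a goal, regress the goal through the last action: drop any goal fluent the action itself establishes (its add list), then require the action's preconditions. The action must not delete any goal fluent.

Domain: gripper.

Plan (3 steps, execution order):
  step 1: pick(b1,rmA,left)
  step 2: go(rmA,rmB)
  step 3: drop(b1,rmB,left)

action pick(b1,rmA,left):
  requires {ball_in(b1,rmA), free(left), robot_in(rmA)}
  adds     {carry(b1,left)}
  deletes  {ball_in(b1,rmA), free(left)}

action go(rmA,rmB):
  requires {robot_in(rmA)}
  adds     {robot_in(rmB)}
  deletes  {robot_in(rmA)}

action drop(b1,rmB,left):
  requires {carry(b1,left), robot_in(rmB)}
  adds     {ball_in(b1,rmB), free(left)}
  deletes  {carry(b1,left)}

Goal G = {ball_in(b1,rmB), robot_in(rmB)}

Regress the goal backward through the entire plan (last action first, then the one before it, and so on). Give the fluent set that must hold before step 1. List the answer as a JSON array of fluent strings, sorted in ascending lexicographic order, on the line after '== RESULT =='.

Regress step by step:
  through step 3 (drop(b1,rmB,left)): drop {ball_in(b1,rmB)}, keep {robot_in(rmB)}, require {carry(b1,left), robot_in(rmB)}
    → {carry(b1,left), robot_in(rmB)}
  through step 2 (go(rmA,rmB)): drop {robot_in(rmB)}, keep {carry(b1,left)}, require {robot_in(rmA)}
    → {carry(b1,left), robot_in(rmA)}
  through step 1 (pick(b1,rmA,left)): drop {carry(b1,left)}, keep {robot_in(rmA)}, require {ball_in(b1,rmA), free(left), robot_in(rmA)}
    → {ball_in(b1,rmA), free(left), robot_in(rmA)}

== RESULT ==
["ball_in(b1,rmA)", "free(left)", "robot_in(rmA)"]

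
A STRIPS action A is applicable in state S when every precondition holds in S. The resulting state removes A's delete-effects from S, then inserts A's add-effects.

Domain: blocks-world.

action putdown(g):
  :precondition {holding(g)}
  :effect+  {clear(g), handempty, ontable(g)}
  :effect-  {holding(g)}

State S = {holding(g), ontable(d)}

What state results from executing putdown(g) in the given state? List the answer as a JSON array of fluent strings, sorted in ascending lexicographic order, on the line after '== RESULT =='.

Progress:
  pre ⊆ S: {holding(g)} ⊆ S  — applicable
  S \ del = {ontable(d)}
  ∪ add   = {clear(g), handempty, ontable(d), ontable(g)}

== RESULT ==
["clear(g)", "handempty", "ontable(d)", "ontable(g)"]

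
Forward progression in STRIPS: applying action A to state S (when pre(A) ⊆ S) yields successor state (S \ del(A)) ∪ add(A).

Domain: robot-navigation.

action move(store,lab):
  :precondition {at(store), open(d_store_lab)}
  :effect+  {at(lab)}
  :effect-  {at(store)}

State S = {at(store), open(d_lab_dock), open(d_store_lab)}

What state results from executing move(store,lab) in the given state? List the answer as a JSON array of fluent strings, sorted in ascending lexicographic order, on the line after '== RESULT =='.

Progress:
  pre ⊆ S: {at(store), open(d_store_lab)} ⊆ S  — applicable
  S \ del = {open(d_lab_dock), open(d_store_lab)}
  ∪ add   = {at(lab), open(d_lab_dock), open(d_store_lab)}

== RESULT ==
["at(lab)", "open(d_lab_dock)", "open(d_store_lab)"]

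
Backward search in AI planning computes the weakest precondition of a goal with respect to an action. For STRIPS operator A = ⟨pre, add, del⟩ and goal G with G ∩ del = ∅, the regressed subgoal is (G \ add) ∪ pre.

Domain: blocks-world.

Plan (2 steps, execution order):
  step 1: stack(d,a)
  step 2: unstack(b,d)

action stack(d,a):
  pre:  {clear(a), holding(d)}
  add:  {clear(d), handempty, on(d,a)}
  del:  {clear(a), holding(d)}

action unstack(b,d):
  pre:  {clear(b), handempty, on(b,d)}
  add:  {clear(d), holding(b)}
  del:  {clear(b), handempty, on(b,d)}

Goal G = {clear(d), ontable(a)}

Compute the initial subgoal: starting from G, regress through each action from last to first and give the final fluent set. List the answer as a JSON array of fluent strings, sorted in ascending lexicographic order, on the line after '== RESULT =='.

Work backward from the goal:
  through step 2 (unstack(b,d)): drop {clear(d)}, keep {ontable(a)}, require {clear(b), handempty, on(b,d)}
    → {clear(b), handempty, on(b,d), ontable(a)}
  through step 1 (stack(d,a)): drop {handempty}, keep {clear(b), on(b,d), ontable(a)}, require {clear(a), holding(d)}
    → {clear(a), clear(b), holding(d), on(b,d), ontable(a)}

== RESULT ==
["clear(a)", "clear(b)", "holding(d)", "on(b,d)", "ontable(a)"]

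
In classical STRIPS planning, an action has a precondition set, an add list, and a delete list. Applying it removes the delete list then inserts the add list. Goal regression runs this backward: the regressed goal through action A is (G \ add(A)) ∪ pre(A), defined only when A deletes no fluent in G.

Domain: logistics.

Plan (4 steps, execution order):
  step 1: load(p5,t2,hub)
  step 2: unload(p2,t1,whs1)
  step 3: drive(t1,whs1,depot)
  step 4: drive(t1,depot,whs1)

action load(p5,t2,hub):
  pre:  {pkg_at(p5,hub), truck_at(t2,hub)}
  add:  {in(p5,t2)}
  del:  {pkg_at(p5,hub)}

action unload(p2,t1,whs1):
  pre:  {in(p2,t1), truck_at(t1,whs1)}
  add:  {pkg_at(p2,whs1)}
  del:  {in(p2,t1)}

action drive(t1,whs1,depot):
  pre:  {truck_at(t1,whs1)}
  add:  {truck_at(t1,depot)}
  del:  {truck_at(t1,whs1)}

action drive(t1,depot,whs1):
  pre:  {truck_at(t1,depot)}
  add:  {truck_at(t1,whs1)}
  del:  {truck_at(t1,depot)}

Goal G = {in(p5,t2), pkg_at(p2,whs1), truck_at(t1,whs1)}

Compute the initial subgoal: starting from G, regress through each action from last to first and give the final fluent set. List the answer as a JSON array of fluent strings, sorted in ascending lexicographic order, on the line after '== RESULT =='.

Regress step by step:
  through step 4 (drive(t1,depot,whs1)): drop {truck_at(t1,whs1)}, keep {in(p5,t2), pkg_at(p2,whs1)}, require {truck_at(t1,depot)}
    → {in(p5,t2), pkg_at(p2,whs1), truck_at(t1,depot)}
  through step 3 (drive(t1,whs1,depot)): drop {truck_at(t1,depot)}, keep {in(p5,t2), pkg_at(p2,whs1)}, require {truck_at(t1,whs1)}
    → {in(p5,t2), pkg_at(p2,whs1), truck_at(t1,whs1)}
  through step 2 (unload(p2,t1,whs1)): drop {pkg_at(p2,whs1)}, keep {in(p5,t2), truck_at(t1,whs1)}, require {in(p2,t1), truck_at(t1,whs1)}
    → {in(p2,t1), in(p5,t2), truck_at(t1,whs1)}
  through step 1 (load(p5,t2,hub)): drop {in(p5,t2)}, keep {in(p2,t1), truck_at(t1,whs1)}, require {pkg_at(p5,hub), truck_at(t2,hub)}
    → {in(p2,t1), pkg_at(p5,hub), truck_at(t1,whs1), truck_at(t2,hub)}

== RESULT ==
["in(p2,t1)", "pkg_at(p5,hub)", "truck_at(t1,whs1)", "truck_at(t2,hub)"]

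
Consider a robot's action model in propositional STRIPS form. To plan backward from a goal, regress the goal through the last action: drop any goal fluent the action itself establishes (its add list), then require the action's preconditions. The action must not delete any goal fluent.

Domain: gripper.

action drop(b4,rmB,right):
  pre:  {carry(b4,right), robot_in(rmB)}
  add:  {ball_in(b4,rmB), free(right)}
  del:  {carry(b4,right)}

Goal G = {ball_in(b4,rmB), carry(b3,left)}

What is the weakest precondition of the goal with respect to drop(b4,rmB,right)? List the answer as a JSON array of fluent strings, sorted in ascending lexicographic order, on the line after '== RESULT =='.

Compute (G \ add) ∪ pre:
  G ∩ del = {}  (empty — regression defined)
  G \ add = {ball_in(b4,rmB), carry(b3,left)} \ {ball_in(b4,rmB), free(right)} = {carry(b3,left)}
  ∪ pre   = {carry(b3,left)} ∪ {carry(b4,right), robot_in(rmB)}
          = {carry(b3,left), carry(b4,right), robot_in(rmB)}

== RESULT ==
["carry(b3,left)", "carry(b4,right)", "robot_in(rmB)"]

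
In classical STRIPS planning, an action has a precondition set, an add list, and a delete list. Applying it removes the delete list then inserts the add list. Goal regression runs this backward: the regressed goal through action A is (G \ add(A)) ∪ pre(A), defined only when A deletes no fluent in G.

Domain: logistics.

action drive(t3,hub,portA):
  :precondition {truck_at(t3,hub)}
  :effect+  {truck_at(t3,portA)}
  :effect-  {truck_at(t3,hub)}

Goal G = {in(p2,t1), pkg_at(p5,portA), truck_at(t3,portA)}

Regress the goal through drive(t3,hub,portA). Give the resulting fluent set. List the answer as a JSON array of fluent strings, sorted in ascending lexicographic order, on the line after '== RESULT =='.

Regress:
  G ∩ del = {}  (empty — regression defined)
  G \ add = {in(p2,t1), pkg_at(p5,portA), truck_at(t3,portA)} \ {truck_at(t3,portA)} = {in(p2,t1), pkg_at(p5,portA)}
  ∪ pre   = {in(p2,t1), pkg_at(p5,portA)} ∪ {truck_at(t3,hub)}
          = {in(p2,t1), pkg_at(p5,portA), truck_at(t3,hub)}

== RESULT ==
["in(p2,t1)", "pkg_at(p5,portA)", "truck_at(t3,hub)"]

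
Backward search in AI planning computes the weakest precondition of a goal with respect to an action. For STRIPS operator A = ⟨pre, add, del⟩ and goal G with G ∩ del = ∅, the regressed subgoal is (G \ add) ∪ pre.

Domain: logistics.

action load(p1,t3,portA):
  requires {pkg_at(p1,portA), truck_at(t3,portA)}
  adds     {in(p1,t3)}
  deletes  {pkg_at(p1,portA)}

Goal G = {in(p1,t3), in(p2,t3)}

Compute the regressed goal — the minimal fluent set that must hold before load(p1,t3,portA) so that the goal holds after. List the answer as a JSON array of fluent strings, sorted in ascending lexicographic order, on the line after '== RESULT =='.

Regress:
  G ∩ del = {}  (empty — regression defined)
  G \ add = {in(p1,t3), in(p2,t3)} \ {in(p1,t3)} = {in(p2,t3)}
  ∪ pre   = {in(p2,t3)} ∪ {pkg_at(p1,portA), truck_at(t3,portA)}
          = {in(p2,t3), pkg_at(p1,portA), truck_at(t3,portA)}

== RESULT ==
["in(p2,t3)", "pkg_at(p1,portA)", "truck_at(t3,portA)"]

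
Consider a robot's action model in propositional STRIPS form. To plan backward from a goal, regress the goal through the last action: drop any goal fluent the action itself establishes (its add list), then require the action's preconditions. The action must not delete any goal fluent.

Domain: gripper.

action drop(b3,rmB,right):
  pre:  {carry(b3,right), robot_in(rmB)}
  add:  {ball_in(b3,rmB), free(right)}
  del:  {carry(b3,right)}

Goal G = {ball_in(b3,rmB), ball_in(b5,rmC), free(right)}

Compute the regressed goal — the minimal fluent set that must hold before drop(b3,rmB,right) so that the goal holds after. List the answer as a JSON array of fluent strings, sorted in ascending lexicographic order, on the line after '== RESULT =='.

Regress:
  G ∩ del = {}  (empty — regression defined)
  G \ add = {ball_in(b3,rmB), ball_in(b5,rmC), free(right)} \ {ball_in(b3,rmB), free(right)} = {ball_in(b5,rmC)}
  ∪ pre   = {ball_in(b5,rmC)} ∪ {carry(b3,right), robot_in(rmB)}
          = {ball_in(b5,rmC), carry(b3,right), robot_in(rmB)}

== RESULT ==
["ball_in(b5,rmC)", "carry(b3,right)", "robot_in(rmB)"]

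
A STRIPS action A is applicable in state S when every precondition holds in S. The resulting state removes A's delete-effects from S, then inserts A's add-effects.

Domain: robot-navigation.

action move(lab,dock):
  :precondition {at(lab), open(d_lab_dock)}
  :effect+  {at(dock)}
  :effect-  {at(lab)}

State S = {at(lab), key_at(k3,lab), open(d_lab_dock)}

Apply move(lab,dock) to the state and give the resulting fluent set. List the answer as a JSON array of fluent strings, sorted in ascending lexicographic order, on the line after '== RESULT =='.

Compute (S \ del) ∪ add:
  pre ⊆ S: {at(lab), open(d_lab_dock)} ⊆ S  — applicable
  S \ del = {key_at(k3,lab), open(d_lab_dock)}
  ∪ add   = {at(dock), key_at(k3,lab), open(d_lab_dock)}

== RESULT ==
["at(dock)", "key_at(k3,lab)", "open(d_lab_dock)"]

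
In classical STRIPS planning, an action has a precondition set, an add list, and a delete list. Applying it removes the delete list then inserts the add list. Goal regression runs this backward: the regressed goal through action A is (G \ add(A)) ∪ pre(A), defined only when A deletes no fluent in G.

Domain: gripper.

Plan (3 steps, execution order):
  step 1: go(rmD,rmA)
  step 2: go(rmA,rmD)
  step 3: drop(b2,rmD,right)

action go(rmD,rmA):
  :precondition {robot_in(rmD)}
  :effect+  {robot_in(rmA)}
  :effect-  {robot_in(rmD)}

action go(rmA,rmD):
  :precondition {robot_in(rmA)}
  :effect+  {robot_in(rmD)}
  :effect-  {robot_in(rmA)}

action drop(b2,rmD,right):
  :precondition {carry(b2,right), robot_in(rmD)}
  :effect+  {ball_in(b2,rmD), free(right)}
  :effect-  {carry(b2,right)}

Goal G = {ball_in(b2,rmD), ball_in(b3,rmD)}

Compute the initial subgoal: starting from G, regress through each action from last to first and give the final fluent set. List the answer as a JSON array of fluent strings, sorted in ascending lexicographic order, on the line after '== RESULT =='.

Regress step by step:
  through step 3 (drop(b2,rmD,right)): drop {ball_in(b2,rmD)}, keep {ball_in(b3,rmD)}, require {carry(b2,right), robot_in(rmD)}
    → {ball_in(b3,rmD), carry(b2,right), robot_in(rmD)}
  through step 2 (go(rmA,rmD)): drop {robot_in(rmD)}, keep {ball_in(b3,rmD), carry(b2,right)}, require {robot_in(rmA)}
    → {ball_in(b3,rmD), carry(b2,right), robot_in(rmA)}
  through step 1 (go(rmD,rmA)): drop {robot_in(rmA)}, keep {ball_in(b3,rmD), carry(b2,right)}, require {robot_in(rmD)}
    → {ball_in(b3,rmD), carry(b2,right), robot_in(rmD)}

== RESULT ==
["ball_in(b3,rmD)", "carry(b2,right)", "robot_in(rmD)"]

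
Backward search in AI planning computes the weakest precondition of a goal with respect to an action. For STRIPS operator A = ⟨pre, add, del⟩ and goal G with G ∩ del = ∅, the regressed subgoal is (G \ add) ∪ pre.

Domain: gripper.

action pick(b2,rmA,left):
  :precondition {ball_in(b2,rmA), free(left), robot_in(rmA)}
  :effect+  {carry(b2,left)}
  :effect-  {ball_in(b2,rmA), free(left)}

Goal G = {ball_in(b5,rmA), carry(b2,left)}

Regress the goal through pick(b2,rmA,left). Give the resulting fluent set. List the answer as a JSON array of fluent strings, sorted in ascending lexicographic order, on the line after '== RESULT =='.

Regress:
  G ∩ del = {}  (empty — regression defined)
  G \ add = {ball_in(b5,rmA), carry(b2,left)} \ {carry(b2,left)} = {ball_in(b5,rmA)}
  ∪ pre   = {ball_in(b5,rmA)} ∪ {ball_in(b2,rmA), free(left), robot_in(rmA)}
          = {ball_in(b2,rmA), ball_in(b5,rmA), free(left), robot_in(rmA)}

== RESULT ==
["ball_in(b2,rmA)", "ball_in(b5,rmA)", "free(left)", "robot_in(rmA)"]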